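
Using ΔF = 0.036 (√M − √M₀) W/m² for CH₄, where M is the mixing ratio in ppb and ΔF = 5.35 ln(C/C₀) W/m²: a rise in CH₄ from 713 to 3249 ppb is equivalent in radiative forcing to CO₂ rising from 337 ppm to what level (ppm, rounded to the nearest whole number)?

CH₄ forcing: 0.036 × (√3249 − √713) = 0.036 × (57.0000 − 26.7021) = 0.036 × 30.2979 = 1.09072 W/m².
Set 5.35 ln(C/337) = 1.09072: ln(C/337) = 1.09072/5.35 = 0.20387, so C = 337 × e^0.20387 = 337 × 1.22614 = 413.21 ppm.

C ≈ 413 ppm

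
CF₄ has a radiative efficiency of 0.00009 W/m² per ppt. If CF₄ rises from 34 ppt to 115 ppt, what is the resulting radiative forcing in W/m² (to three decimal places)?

ΔF = 0.007 W/m²

CF₄: ΔF = 0.00009 × (115 − 34) = 0.00009 × 81 = 0.0073 W/m².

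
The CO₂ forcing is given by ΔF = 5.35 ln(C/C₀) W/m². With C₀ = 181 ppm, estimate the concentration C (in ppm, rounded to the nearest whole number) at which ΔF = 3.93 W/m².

Set 5.35 ln(C/181) = 3.93, so ln(C/181) = 3.93/5.35 = 0.73458.
Then C/181 = e^0.73458 = 2.08461, giving C = 181 × 2.08461 = 377.31 ppm.

C ≈ 377 ppm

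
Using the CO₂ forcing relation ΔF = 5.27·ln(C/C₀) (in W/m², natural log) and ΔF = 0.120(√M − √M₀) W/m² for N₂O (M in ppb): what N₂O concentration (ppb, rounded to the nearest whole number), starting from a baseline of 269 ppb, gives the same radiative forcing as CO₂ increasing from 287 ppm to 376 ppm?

CO₂ forcing: 5.27 × ln(376/287) = 5.27 × 0.270107 = 1.42346 W/m².
Set 0.120(√M − √269) = 1.42346: √M = 1.42346/0.120 + √269 = 11.8622 + 16.4012 = 28.2634.
M = (28.2634)² = 798.82 ppb.

M ≈ 799 ppb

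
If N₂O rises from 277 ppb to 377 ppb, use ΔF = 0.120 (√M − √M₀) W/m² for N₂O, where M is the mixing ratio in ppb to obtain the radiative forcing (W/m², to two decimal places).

ΔF = 0.33 W/m²

N₂O: 0.120 × (√377 − √277) = 0.120 × (19.4165 − 16.6433) = 0.120 × 2.7732 = 0.3328 W/m².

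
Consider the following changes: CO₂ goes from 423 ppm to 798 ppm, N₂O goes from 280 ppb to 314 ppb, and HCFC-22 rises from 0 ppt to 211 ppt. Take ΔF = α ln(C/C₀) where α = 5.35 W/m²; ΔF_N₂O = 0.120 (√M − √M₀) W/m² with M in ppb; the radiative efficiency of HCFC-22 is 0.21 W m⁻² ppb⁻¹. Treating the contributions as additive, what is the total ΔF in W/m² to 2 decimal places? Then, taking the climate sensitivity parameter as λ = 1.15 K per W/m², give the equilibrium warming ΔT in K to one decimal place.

ΔF = 3.56 W/m²; ΔT = 4.1 K

CO₂: 5.35 × ln(798/423) = 5.35 × ln(1.88652) = 5.35 × 0.63473 = 3.3958 W/m².
N₂O: 0.120 × (√314 − √280) = 0.120 × (17.7200 − 16.7332) = 0.120 × 0.9868 = 0.1184 W/m².
HCFC-22: Δ = 211 − 0 = 211 ppt = 0.211 ppb; ΔF = 0.21 × 0.211 = 0.0443 W/m².
Total ΔF = 3.3958 + 0.1184 + 0.0443 = 3.5585 W/m².
ΔT = λ ΔF = 1.15 × 3.56 = 4.0940 K.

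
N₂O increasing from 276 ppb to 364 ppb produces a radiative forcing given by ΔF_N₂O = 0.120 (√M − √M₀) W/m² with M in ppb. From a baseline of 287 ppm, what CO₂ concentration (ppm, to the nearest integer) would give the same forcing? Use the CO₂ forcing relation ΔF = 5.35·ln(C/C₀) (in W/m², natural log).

C ≈ 303 ppm

N₂O forcing: 0.120 × (√364 − √276) = 0.120 × (19.0788 − 16.6132) = 0.120 × 2.4656 = 0.29587 W/m².
Set 5.35 ln(C/287) = 0.29587: ln(C/287) = 0.29587/5.35 = 0.05530, so C = 287 × e^0.05530 = 287 × 1.05686 = 303.32 ppm.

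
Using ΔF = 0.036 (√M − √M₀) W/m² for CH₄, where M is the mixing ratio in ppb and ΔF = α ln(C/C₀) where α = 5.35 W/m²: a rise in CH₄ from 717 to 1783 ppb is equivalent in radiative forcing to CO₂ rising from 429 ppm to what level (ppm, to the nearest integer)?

C ≈ 476 ppm

CH₄ forcing: 0.036 × (√1783 − √717) = 0.036 × (42.2256 − 26.7769) = 0.036 × 15.4487 = 0.55615 W/m².
Set 5.35 ln(C/429) = 0.55615: ln(C/429) = 0.55615/5.35 = 0.10395, so C = 429 × e^0.10395 = 429 × 1.10954 = 475.99 ppm.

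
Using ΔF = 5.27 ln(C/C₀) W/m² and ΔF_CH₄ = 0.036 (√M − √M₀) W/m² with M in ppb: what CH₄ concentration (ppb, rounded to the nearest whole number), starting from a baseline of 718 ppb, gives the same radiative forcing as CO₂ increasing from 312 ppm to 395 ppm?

CO₂ forcing: 5.27 × ln(395/312) = 5.27 × 0.235883 = 1.24310 W/m².
Set 0.036(√M − √718) = 1.24310: √M = 1.24310/0.036 + √718 = 34.5306 + 26.7955 = 61.3261.
M = (61.3261)² = 3760.89 ppb.

M ≈ 3761 ppb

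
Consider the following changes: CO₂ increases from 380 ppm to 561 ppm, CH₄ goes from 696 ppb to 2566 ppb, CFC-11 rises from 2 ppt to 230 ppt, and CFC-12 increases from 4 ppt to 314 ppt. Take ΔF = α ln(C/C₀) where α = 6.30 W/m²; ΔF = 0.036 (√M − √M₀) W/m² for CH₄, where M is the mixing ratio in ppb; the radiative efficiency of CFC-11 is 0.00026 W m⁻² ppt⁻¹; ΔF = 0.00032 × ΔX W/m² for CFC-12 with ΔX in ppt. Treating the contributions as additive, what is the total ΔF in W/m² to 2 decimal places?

ΔF = 3.49 W/m²

CO₂: 6.30 × ln(561/380) = 6.30 × ln(1.47632) = 6.30 × 0.38955 = 2.4542 W/m².
CH₄: 0.036 × (√2566 − √696) = 0.036 × (50.6557 − 26.3818) = 0.036 × 24.2739 = 0.8739 W/m².
CFC-11: ΔF = 0.00026 × (230 − 2) = 0.00026 × 228 = 0.0593 W/m².
CFC-12: ΔF = 0.00032 × (314 − 4) = 0.00032 × 310 = 0.0992 W/m².
Total ΔF = 2.4542 + 0.8739 + 0.0593 + 0.0992 = 3.4866 W/m².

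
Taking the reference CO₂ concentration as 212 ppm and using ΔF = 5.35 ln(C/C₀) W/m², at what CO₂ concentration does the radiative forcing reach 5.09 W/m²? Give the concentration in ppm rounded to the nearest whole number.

C ≈ 549 ppm

Set 5.35 ln(C/212) = 5.09, so ln(C/212) = 5.09/5.35 = 0.95140.
Then C/212 = e^0.95140 = 2.58933, giving C = 212 × 2.58933 = 548.94 ppm.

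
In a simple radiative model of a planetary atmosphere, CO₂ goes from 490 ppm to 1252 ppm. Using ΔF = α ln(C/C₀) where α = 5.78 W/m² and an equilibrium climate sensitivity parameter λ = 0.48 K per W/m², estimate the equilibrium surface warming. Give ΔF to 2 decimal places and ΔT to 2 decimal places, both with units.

CO₂: 5.78 × ln(1252/490) = 5.78 × ln(2.55510) = 5.78 × 0.93809 = 5.4222 W/m².
ΔT = λ ΔF = 0.48 × 5.42 = 2.6016 K.

ΔF = 5.42 W/m²; ΔT = 2.60 K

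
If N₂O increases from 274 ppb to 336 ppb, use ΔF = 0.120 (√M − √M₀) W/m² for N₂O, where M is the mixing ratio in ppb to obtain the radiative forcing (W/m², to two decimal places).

N₂O: 0.120 × (√336 − √274) = 0.120 × (18.3303 − 16.5529) = 0.120 × 1.7774 = 0.2133 W/m².

ΔF = 0.21 W/m²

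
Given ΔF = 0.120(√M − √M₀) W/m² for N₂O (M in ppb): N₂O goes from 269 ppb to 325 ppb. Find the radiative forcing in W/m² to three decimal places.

N₂O: 0.120 × (√325 − √269) = 0.120 × (18.0278 − 16.4012) = 0.120 × 1.6266 = 0.1952 W/m².

ΔF = 0.195 W/m²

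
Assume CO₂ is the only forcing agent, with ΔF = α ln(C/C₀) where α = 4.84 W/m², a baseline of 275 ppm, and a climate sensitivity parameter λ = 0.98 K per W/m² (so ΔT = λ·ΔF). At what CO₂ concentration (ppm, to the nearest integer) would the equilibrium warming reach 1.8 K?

Required forcing: ΔF = ΔT/λ = 1.8/0.98 = 1.8367 W/m².
Then ln(C/275) = ΔF/4.84 = 1.8367/4.84 = 0.37948.
So C = 275 × e^0.37948 = 275 × 1.46152 = 401.92 ppm.

C ≈ 402 ppm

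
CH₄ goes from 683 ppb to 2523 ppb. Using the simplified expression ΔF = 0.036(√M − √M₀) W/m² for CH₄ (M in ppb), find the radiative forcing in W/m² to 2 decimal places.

ΔF = 0.87 W/m²

CH₄: 0.036 × (√2523 − √683) = 0.036 × (50.2295 − 26.1343) = 0.036 × 24.0952 = 0.8674 W/m².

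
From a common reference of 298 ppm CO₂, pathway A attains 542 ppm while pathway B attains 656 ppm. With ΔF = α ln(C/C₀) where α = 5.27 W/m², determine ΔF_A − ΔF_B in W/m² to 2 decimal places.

ΔF_A = 5.27 ln(542/298) = 5.27 × 0.59817 = 3.1524 W/m².
ΔF_B = 5.27 ln(656/298) = 5.27 × 0.78907 = 4.1584 W/m².
Difference: 3.1524 − 4.1584 = -1.0060 W/m².
(Equivalently, ΔF_A − ΔF_B = 5.27 ln(542/656) = 5.27 × -0.19089 = -1.0060 W/m².)

ΔF_A − ΔF_B = -1.01 W/m²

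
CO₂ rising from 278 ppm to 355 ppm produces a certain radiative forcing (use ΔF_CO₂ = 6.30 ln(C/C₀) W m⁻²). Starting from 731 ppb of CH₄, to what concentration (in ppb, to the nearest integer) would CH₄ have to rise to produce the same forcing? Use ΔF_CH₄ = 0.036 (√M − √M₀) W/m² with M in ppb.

M ≈ 4875 ppb

CO₂ forcing: 6.30 × ln(355/278) = 6.30 × 0.244497 = 1.54033 W/m².
Set 0.036(√M − √731) = 1.54033: √M = 1.54033/0.036 + √731 = 42.7869 + 27.0370 = 69.8239.
M = (69.8239)² = 4875.38 ppb.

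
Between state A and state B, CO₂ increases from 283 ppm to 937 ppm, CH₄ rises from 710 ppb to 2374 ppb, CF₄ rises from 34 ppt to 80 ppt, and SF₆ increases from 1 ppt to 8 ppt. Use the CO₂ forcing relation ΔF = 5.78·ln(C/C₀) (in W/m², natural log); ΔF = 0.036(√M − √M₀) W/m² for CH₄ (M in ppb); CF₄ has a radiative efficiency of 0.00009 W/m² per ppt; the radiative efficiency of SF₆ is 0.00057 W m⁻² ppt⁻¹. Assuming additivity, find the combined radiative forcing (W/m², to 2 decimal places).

ΔF = 7.72 W/m²

CO₂: 5.78 × ln(937/283) = 5.78 × ln(3.31095) = 5.78 × 1.19724 = 6.9200 W/m².
CH₄: 0.036 × (√2374 − √710) = 0.036 × (48.7237 − 26.6458) = 0.036 × 22.0779 = 0.7948 W/m².
CF₄: ΔF = 0.00009 × (80 − 34) = 0.00009 × 46 = 0.0041 W/m².
SF₆: ΔF = 0.00057 × (8 − 1) = 0.00057 × 7 = 0.0040 W/m².
Total ΔF = 6.9200 + 0.7948 + 0.0041 + 0.0040 = 7.7229 W/m².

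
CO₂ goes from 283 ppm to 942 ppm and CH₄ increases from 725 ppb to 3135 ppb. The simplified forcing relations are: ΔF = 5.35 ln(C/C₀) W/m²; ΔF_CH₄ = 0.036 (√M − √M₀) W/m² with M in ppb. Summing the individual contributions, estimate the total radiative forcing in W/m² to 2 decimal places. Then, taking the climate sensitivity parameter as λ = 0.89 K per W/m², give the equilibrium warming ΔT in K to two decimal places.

ΔF = 7.48 W/m²; ΔT = 6.66 K

CO₂: 5.35 × ln(942/283) = 5.35 × ln(3.32862) = 5.35 × 1.20256 = 6.4337 W/m².
CH₄: 0.036 × (√3135 − √725) = 0.036 × (55.9911 − 26.9258) = 0.036 × 29.0653 = 1.0464 W/m².
Total ΔF = 6.4337 + 1.0464 = 7.4801 W/m².
ΔT = λ ΔF = 0.89 × 7.48 = 6.6572 K.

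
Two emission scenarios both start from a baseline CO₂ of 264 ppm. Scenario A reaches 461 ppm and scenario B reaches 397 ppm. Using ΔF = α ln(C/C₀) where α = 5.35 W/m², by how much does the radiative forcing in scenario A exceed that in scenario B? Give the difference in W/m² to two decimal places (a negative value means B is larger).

ΔF_A = 5.35 ln(461/264) = 5.35 × 0.55745 = 2.9824 W/m².
ΔF_B = 5.35 ln(397/264) = 5.35 × 0.40799 = 2.1827 W/m².
Difference: 2.9824 − 2.1827 = 0.7997 W/m².

ΔF_A − ΔF_B = 0.80 W/m²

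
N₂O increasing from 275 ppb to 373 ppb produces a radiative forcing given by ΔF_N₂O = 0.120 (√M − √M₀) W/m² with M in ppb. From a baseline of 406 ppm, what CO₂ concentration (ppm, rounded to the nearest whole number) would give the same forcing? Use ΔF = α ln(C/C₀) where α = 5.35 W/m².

C ≈ 432 ppm

N₂O forcing: 0.120 × (√373 − √275) = 0.120 × (19.3132 − 16.5831) = 0.120 × 2.7301 = 0.32761 W/m².
Set 5.35 ln(C/406) = 0.32761: ln(C/406) = 0.32761/5.35 = 0.06124, so C = 406 × e^0.06124 = 406 × 1.06315 = 431.64 ppm.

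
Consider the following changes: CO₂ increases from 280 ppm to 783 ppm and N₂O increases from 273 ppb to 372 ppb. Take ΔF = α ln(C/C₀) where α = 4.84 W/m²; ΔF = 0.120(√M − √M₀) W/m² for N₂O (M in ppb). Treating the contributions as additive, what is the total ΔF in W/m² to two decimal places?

ΔF = 5.31 W/m²

CO₂: 4.84 × ln(783/280) = 4.84 × ln(2.79643) = 4.84 × 1.02834 = 4.9772 W/m².
N₂O: 0.120 × (√372 − √273) = 0.120 × (19.2873 − 16.5227) = 0.120 × 2.7646 = 0.3318 W/m².
Total ΔF = 4.9772 + 0.3318 = 5.3090 W/m².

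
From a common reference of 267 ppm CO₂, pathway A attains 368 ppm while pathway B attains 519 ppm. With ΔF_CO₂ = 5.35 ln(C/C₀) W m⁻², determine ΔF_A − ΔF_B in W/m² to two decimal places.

ΔF_A − ΔF_B = -1.84 W/m²

ΔF_A = 5.35 ln(368/267) = 5.35 × 0.32083 = 1.7164 W/m².
ΔF_B = 5.35 ln(519/267) = 5.35 × 0.66466 = 3.5559 W/m².
Difference: 1.7164 − 3.5559 = -1.8395 W/m².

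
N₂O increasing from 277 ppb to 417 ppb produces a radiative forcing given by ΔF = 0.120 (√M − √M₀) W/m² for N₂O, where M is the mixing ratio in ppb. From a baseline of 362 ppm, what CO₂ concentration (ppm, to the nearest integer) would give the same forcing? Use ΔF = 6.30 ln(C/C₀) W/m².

N₂O forcing: 0.120 × (√417 − √277) = 0.120 × (20.4206 − 16.6433) = 0.120 × 3.7773 = 0.45328 W/m².
Set 6.30 ln(C/362) = 0.45328: ln(C/362) = 0.45328/6.30 = 0.07195, so C = 362 × e^0.07195 = 362 × 1.07460 = 389.01 ppm.

C ≈ 389 ppm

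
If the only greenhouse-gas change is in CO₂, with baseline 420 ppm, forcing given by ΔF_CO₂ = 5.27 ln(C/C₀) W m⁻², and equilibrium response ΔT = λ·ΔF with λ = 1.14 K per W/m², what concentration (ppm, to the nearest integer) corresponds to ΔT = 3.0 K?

Required forcing: ΔF = ΔT/λ = 3.0/1.14 = 2.6316 W/m².
Then ln(C/420) = ΔF/5.27 = 2.6316/5.27 = 0.49935.
So C = 420 × e^0.49935 = 420 × 1.64765 = 692.01 ppm.

C ≈ 692 ppm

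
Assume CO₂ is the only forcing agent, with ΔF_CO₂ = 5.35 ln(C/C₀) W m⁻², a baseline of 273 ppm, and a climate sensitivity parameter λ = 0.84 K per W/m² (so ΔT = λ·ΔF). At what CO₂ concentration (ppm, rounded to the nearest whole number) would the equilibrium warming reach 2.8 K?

Required forcing: ΔF = ΔT/λ = 2.8/0.84 = 3.3333 W/m².
Then ln(C/273) = ΔF/5.35 = 3.3333/5.35 = 0.62305.
So C = 273 × e^0.62305 = 273 × 1.86461 = 509.04 ppm.

C ≈ 509 ppm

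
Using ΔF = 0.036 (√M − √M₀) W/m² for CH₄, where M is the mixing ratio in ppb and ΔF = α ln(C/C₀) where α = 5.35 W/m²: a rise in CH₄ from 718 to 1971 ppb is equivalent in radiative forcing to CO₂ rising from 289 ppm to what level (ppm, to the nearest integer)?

C ≈ 325 ppm

CH₄ forcing: 0.036 × (√1971 − √718) = 0.036 × (44.3959 − 26.7955) = 0.036 × 17.6004 = 0.63361 W/m².
Set 5.35 ln(C/289) = 0.63361: ln(C/289) = 0.63361/5.35 = 0.11843, so C = 289 × e^0.11843 = 289 × 1.12573 = 325.34 ppm.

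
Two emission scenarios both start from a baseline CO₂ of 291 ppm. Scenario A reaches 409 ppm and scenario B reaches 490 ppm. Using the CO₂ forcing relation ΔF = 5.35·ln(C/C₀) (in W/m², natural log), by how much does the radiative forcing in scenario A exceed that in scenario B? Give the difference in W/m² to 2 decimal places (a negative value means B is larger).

ΔF_A − ΔF_B = -0.97 W/m²

ΔF_A = 5.35 ln(409/291) = 5.35 × 0.34039 = 1.8211 W/m².
ΔF_B = 5.35 ln(490/291) = 5.35 × 0.52108 = 2.7878 W/m².
Difference: 1.8211 − 2.7878 = -0.9667 W/m².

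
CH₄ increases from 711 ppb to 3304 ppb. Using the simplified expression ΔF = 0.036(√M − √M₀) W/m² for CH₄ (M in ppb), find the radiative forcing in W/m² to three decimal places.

ΔF = 1.109 W/m²

CH₄: 0.036 × (√3304 − √711) = 0.036 × (57.4804 − 26.6646) = 0.036 × 30.8158 = 1.1094 W/m².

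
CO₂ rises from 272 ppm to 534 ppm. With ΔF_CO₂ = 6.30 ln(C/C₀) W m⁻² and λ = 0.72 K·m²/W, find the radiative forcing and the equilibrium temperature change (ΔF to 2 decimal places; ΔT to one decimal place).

ΔF = 4.25 W/m²; ΔT = 3.1 K

CO₂: 6.30 × ln(534/272) = 6.30 × ln(1.96324) = 6.30 × 0.67460 = 4.2500 W/m².
ΔT = λ ΔF = 0.72 × 4.25 = 3.0600 K.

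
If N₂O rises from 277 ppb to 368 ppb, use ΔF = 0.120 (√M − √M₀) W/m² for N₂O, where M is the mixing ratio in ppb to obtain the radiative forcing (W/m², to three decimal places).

N₂O: 0.120 × (√368 − √277) = 0.120 × (19.1833 − 16.6433) = 0.120 × 2.5400 = 0.3048 W/m².

ΔF = 0.305 W/m²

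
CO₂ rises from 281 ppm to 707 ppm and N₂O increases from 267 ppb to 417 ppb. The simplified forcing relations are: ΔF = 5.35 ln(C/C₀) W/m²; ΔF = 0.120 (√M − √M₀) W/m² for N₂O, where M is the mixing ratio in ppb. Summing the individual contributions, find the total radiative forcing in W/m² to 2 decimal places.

CO₂: 5.35 × ln(707/281) = 5.35 × ln(2.51601) = 5.35 × 0.92267 = 4.9363 W/m².
N₂O: 0.120 × (√417 − √267) = 0.120 × (20.4206 − 16.3401) = 0.120 × 4.0805 = 0.4897 W/m².
Total ΔF = 4.9363 + 0.4897 = 5.4260 W/m².

ΔF = 5.43 W/m²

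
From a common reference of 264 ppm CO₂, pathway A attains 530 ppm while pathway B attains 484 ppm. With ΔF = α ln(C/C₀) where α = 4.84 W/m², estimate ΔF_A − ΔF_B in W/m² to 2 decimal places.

ΔF_A = 4.84 ln(530/264) = 4.84 × 0.69693 = 3.3731 W/m².
ΔF_B = 4.84 ln(484/264) = 4.84 × 0.60614 = 2.9337 W/m².
Difference: 3.3731 − 2.9337 = 0.4394 W/m².

ΔF_A − ΔF_B = 0.44 W/m²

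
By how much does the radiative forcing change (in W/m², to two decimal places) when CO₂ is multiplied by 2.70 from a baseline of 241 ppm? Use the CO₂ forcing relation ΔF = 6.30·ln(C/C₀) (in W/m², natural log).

ΔF = 6.26 W/m²

Because the forcing depends only on the ratio C/C₀, the initial concentration does not enter.
ΔF = 6.30 × ln(2.70) = 6.30 × 0.99325 = 6.2575 W/m².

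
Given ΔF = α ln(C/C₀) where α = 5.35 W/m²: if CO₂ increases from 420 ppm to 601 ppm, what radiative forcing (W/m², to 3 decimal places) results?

ΔF = 1.917 W/m²

CO₂: 5.35 × ln(601/420) = 5.35 × ln(1.43095) = 5.35 × 0.35834 = 1.9171 W/m².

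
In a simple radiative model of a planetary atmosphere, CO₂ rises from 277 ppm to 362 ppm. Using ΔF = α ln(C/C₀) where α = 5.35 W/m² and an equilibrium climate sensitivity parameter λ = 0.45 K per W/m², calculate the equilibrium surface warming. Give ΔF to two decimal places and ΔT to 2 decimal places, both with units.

CO₂: 5.35 × ln(362/277) = 5.35 × ln(1.30686) = 5.35 × 0.26763 = 1.4318 W/m².
ΔT = λ ΔF = 0.45 × 1.43 = 0.6435 K.

ΔF = 1.43 W/m²; ΔT = 0.64 K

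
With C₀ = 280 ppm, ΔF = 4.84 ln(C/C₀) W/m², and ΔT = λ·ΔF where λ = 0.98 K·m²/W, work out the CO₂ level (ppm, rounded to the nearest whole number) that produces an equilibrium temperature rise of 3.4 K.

C ≈ 573 ppm

Required forcing: ΔF = ΔT/λ = 3.4/0.98 = 3.4694 W/m².
Then ln(C/280) = ΔF/4.84 = 3.4694/4.84 = 0.71682.
So C = 280 × e^0.71682 = 280 × 2.04791 = 573.41 ppm.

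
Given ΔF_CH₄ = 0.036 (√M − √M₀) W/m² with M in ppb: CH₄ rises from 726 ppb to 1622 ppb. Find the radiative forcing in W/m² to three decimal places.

ΔF = 0.480 W/m²

CH₄: 0.036 × (√1622 − √726) = 0.036 × (40.2741 − 26.9444) = 0.036 × 13.3297 = 0.4799 W/m².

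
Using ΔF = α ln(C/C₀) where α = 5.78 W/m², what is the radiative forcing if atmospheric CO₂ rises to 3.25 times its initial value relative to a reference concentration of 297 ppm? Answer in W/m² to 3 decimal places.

ΔF = 5.78 × ln(3.25) = 5.78 × 1.17865 = 6.8126 W/m².

ΔF = 6.813 W/m²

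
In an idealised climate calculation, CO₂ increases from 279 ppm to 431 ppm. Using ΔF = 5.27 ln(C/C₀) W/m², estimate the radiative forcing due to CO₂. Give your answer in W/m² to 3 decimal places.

ΔF = 2.292 W/m²

CO₂ absorption bands are partially saturated, so forcing scales with the logarithm of the concentration ratio.
CO₂: 5.27 × ln(431/279) = 5.27 × ln(1.54480) = 5.27 × 0.43489 = 2.2919 W/m².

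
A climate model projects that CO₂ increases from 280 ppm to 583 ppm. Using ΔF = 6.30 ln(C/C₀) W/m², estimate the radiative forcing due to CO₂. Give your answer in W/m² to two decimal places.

CO₂ absorption bands are partially saturated, so forcing scales with the logarithm of the concentration ratio.
CO₂: 6.30 × ln(583/280) = 6.30 × ln(2.08214) = 6.30 × 0.73340 = 4.6204 W/m².

ΔF = 4.62 W/m²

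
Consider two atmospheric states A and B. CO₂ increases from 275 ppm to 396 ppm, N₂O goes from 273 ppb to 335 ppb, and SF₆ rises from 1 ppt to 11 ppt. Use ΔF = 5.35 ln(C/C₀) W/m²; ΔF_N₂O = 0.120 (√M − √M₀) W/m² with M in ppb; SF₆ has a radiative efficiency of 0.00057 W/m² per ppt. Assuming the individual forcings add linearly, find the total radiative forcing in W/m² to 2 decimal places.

ΔF = 2.17 W/m²

CO₂: 5.35 × ln(396/275) = 5.35 × ln(1.44000) = 5.35 × 0.36464 = 1.9508 W/m².
N₂O: 0.120 × (√335 − √273) = 0.120 × (18.3030 − 16.5227) = 0.120 × 1.7803 = 0.2136 W/m².
SF₆: ΔF = 0.00057 × (11 − 1) = 0.00057 × 10 = 0.0057 W/m².
Total ΔF = 1.9508 + 0.2136 + 0.0057 = 2.1701 W/m².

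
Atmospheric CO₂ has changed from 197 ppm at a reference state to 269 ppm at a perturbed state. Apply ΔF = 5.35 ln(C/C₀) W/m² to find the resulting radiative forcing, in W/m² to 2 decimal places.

ΔF = 1.67 W/m²

CO₂: 5.35 × ln(269/197) = 5.35 × ln(1.36548) = 5.35 × 0.31151 = 1.6666 W/m².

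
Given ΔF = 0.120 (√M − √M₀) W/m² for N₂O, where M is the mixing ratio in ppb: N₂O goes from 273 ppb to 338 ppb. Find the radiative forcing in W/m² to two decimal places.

ΔF = 0.22 W/m²

N₂O: 0.120 × (√338 − √273) = 0.120 × (18.3848 − 16.5227) = 0.120 × 1.8621 = 0.2235 W/m².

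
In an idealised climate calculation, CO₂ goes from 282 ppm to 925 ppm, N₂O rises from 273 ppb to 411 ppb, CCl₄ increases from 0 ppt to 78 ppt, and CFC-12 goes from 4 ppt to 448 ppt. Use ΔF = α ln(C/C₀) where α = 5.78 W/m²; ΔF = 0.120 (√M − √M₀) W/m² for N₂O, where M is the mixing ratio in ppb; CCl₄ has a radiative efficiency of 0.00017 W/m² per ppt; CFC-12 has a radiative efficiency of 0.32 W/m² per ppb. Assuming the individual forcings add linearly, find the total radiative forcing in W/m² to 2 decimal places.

CO₂: 5.78 × ln(925/282) = 5.78 × ln(3.28014) = 5.78 × 1.18789 = 6.8660 W/m².
N₂O: 0.120 × (√411 − √273) = 0.120 × (20.2731 − 16.5227) = 0.120 × 3.7504 = 0.4500 W/m².
CCl₄: ΔF = 0.00017 × (78 − 0) = 0.00017 × 78 = 0.0133 W/m².
CFC-12: Δ = 448 − 4 = 444 ppt = 0.444 ppb; ΔF = 0.32 × 0.444 = 0.1421 W/m².
Total ΔF = 6.8660 + 0.4500 + 0.0133 + 0.1421 = 7.4714 W/m².

ΔF = 7.47 W/m²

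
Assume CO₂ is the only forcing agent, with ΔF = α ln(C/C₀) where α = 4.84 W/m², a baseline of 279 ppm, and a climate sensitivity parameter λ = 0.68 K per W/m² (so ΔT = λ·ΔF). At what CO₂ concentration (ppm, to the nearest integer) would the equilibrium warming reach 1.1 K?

Required forcing: ΔF = ΔT/λ = 1.1/0.68 = 1.6176 W/m².
Then ln(C/279) = ΔF/4.84 = 1.6176/4.84 = 0.33421.
So C = 279 × e^0.33421 = 279 × 1.39684 = 389.72 ppm.

C ≈ 390 ppm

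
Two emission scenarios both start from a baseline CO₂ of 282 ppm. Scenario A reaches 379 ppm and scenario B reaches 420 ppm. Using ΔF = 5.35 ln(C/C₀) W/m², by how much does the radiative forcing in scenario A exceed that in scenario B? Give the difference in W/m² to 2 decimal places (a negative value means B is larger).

ΔF_A = 5.35 ln(379/282) = 5.35 × 0.29563 = 1.5816 W/m².
ΔF_B = 5.35 ln(420/282) = 5.35 × 0.39835 = 2.1312 W/m².
Difference: 1.5816 − 2.1312 = -0.5496 W/m².

ΔF_A − ΔF_B = -0.55 W/m²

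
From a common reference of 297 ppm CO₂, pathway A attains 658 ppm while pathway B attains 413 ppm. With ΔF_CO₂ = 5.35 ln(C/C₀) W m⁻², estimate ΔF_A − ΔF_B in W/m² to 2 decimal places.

ΔF_A − ΔF_B = 2.49 W/m²

ΔF_A = 5.35 ln(658/297) = 5.35 × 0.79547 = 4.2558 W/m².
ΔF_B = 5.35 ln(413/297) = 5.35 × 0.32972 = 1.7640 W/m².
Difference: 4.2558 − 1.7640 = 2.4918 W/m².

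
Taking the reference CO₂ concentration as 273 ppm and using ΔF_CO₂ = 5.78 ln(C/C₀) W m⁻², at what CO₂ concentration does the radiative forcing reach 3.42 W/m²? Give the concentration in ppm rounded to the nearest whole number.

C ≈ 493 ppm

Set 5.78 ln(C/273) = 3.42, so ln(C/273) = 3.42/5.78 = 0.59170.
Then C/273 = e^0.59170 = 1.80706, giving C = 273 × 1.80706 = 493.33 ppm.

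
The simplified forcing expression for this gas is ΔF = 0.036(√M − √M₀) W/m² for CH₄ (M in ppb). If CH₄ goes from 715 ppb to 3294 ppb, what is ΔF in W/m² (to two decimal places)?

CH₄: 0.036 × (√3294 − √715) = 0.036 × (57.3934 − 26.7395) = 0.036 × 30.6539 = 1.1035 W/m².

ΔF = 1.10 W/m²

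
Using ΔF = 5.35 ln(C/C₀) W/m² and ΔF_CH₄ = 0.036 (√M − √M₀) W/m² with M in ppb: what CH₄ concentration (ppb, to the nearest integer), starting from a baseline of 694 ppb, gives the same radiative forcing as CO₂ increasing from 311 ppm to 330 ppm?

M ≈ 1236 ppb

CO₂ forcing: 5.35 × ln(330/311) = 5.35 × 0.059300 = 0.31726 W/m².
Set 0.036(√M − √694) = 0.31726: √M = 0.31726/0.036 + √694 = 8.8128 + 26.3439 = 35.1567.
M = (35.1567)² = 1235.99 ppb.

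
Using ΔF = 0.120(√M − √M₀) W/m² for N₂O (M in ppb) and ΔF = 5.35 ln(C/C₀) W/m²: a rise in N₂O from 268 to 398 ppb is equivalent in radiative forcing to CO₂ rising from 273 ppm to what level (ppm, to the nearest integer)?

N₂O forcing: 0.120 × (√398 − √268) = 0.120 × (19.9499 − 16.3707) = 0.120 × 3.5792 = 0.42950 W/m².
Set 5.35 ln(C/273) = 0.42950: ln(C/273) = 0.42950/5.35 = 0.08028, so C = 273 × e^0.08028 = 273 × 1.08359 = 295.82 ppm.

C ≈ 296 ppm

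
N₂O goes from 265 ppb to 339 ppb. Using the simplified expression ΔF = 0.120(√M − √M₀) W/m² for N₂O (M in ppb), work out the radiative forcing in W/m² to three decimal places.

N₂O: 0.120 × (√339 − √265) = 0.120 × (18.4120 − 16.2788) = 0.120 × 2.1332 = 0.2560 W/m².

ΔF = 0.256 W/m²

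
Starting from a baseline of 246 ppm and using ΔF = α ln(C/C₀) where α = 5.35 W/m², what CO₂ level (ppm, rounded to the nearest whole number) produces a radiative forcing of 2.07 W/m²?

Set 5.35 ln(C/246) = 2.07, so ln(C/246) = 2.07/5.35 = 0.38692.
Then C/246 = e^0.38692 = 1.47244, giving C = 246 × 1.47244 = 362.22 ppm.

C ≈ 362 ppm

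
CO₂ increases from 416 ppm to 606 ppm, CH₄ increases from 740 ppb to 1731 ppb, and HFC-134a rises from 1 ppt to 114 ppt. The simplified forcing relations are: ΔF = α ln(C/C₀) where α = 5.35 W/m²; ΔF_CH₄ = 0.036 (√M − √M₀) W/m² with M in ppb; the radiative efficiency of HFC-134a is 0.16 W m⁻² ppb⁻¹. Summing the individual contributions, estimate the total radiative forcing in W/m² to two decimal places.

ΔF = 2.55 W/m²

CO₂: 5.35 × ln(606/416) = 5.35 × ln(1.45673) = 5.35 × 0.37619 = 2.0126 W/m².
CH₄: 0.036 × (√1731 − √740) = 0.036 × (41.6053 − 27.2029) = 0.036 × 14.4024 = 0.5185 W/m².
HFC-134a: Δ = 114 − 1 = 113 ppt = 0.113 ppb; ΔF = 0.16 × 0.113 = 0.0181 W/m².
Total ΔF = 2.0126 + 0.5185 + 0.0181 = 2.5492 W/m².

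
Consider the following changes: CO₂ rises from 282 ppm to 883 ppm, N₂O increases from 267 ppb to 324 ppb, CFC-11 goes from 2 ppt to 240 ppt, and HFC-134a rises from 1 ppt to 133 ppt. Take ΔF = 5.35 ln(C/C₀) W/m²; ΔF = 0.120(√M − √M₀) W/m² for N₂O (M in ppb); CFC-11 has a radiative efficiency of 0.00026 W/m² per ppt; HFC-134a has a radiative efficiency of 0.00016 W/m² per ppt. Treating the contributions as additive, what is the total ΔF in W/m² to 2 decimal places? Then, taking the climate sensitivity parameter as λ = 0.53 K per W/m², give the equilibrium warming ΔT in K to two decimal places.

CO₂: 5.35 × ln(883/282) = 5.35 × ln(3.13121) = 5.35 × 1.14142 = 6.1066 W/m².
N₂O: 0.120 × (√324 − √267) = 0.120 × (18.0000 − 16.3401) = 0.120 × 1.6599 = 0.1992 W/m².
CFC-11: ΔF = 0.00026 × (240 − 2) = 0.00026 × 238 = 0.0619 W/m².
HFC-134a: ΔF = 0.00016 × (133 − 1) = 0.00016 × 132 = 0.0211 W/m².
Total ΔF = 6.1066 + 0.1992 + 0.0619 + 0.0211 = 6.3888 W/m².
ΔT = λ ΔF = 0.53 × 6.39 = 3.3867 K.

ΔF = 6.39 W/m²; ΔT = 3.39 K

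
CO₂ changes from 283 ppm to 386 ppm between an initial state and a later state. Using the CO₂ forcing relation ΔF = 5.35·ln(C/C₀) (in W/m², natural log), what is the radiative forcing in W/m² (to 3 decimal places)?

ΔF = 1.661 W/m²

CO₂: 5.35 × ln(386/283) = 5.35 × ln(1.36396) = 5.35 × 0.31039 = 1.6606 W/m².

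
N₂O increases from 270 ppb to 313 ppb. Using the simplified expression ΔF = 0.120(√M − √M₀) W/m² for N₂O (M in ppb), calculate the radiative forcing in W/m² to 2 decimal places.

ΔF = 0.15 W/m²

N₂O: 0.120 × (√313 − √270) = 0.120 × (17.6918 − 16.4317) = 0.120 × 1.2601 = 0.1512 W/m².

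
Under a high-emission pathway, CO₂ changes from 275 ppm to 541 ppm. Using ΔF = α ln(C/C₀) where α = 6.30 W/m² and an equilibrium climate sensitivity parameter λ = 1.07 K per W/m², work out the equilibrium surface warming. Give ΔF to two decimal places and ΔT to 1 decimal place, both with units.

ΔF = 4.26 W/m²; ΔT = 4.6 K

CO₂: 6.30 × ln(541/275) = 6.30 × ln(1.96727) = 6.30 × 0.67665 = 4.2629 W/m².
ΔT = λ ΔF = 1.07 × 4.26 = 4.5582 K.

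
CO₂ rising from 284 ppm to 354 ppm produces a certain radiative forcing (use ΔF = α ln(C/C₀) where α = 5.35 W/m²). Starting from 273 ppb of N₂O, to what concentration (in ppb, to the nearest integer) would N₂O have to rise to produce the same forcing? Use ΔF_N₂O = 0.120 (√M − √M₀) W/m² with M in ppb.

CO₂ forcing: 5.35 × ln(354/284) = 5.35 × 0.220323 = 1.17873 W/m².
Set 0.120(√M − √273) = 1.17873: √M = 1.17873/0.120 + √273 = 9.8228 + 16.5227 = 26.3455.
M = (26.3455)² = 694.09 ppb.

M ≈ 694 ppb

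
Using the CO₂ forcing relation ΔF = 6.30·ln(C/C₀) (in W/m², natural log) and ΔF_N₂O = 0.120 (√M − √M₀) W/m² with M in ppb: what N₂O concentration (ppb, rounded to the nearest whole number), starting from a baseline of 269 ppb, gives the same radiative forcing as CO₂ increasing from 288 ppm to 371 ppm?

CO₂ forcing: 6.30 × ln(371/288) = 6.30 × 0.253242 = 1.59542 W/m².
Set 0.120(√M − √269) = 1.59542: √M = 1.59542/0.120 + √269 = 13.2952 + 16.4012 = 29.6964.
M = (29.6964)² = 881.88 ppb.

M ≈ 882 ppb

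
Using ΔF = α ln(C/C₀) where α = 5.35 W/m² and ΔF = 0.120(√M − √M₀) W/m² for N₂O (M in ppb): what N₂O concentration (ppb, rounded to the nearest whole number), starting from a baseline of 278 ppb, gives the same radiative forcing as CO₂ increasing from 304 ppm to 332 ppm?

CO₂ forcing: 5.35 × ln(332/304) = 5.35 × 0.088107 = 0.47137 W/m².
Set 0.120(√M − √278) = 0.47137: √M = 0.47137/0.120 + √278 = 3.9281 + 16.6733 = 20.6014.
M = (20.6014)² = 424.42 ppb.

M ≈ 424 ppb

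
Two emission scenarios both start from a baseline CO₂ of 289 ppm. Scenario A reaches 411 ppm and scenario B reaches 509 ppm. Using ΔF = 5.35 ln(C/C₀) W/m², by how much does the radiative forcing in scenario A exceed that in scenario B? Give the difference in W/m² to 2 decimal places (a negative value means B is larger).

ΔF_A − ΔF_B = -1.14 W/m²

ΔF_A = 5.35 ln(411/289) = 5.35 × 0.35217 = 1.8841 W/m².
ΔF_B = 5.35 ln(509/289) = 5.35 × 0.56602 = 3.0282 W/m².
Difference: 1.8841 − 3.0282 = -1.1441 W/m².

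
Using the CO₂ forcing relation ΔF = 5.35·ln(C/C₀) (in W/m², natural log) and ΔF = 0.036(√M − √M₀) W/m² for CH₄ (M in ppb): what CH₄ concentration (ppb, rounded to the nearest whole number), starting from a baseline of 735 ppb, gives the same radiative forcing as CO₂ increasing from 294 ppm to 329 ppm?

M ≈ 1921 ppb

CO₂ forcing: 5.35 × ln(329/294) = 5.35 × 0.112478 = 0.60176 W/m².
Set 0.036(√M − √735) = 0.60176: √M = 0.60176/0.036 + √735 = 16.7156 + 27.1109 = 43.8265.
M = (43.8265)² = 1920.76 ppb.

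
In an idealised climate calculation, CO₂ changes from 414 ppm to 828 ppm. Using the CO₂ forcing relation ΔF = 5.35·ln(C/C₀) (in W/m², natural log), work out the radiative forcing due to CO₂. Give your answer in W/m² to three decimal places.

ΔF = 3.708 W/m²

CO₂: 5.35 × ln(828/414) = 5.35 × ln(2.00000) = 5.35 × 0.69315 = 3.7084 W/m².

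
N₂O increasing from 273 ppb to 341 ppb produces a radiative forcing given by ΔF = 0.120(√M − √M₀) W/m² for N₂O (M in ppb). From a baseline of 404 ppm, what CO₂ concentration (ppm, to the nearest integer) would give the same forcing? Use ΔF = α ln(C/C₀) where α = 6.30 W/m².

C ≈ 419 ppm

N₂O forcing: 0.120 × (√341 − √273) = 0.120 × (18.4662 − 16.5227) = 0.120 × 1.9435 = 0.23322 W/m².
Set 6.30 ln(C/404) = 0.23322: ln(C/404) = 0.23322/6.30 = 0.03702, so C = 404 × e^0.03702 = 404 × 1.03771 = 419.23 ppm.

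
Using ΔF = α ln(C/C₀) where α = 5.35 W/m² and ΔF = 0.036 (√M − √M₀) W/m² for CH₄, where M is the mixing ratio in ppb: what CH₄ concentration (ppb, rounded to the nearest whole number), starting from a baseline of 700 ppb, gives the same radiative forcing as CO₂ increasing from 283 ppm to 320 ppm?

CO₂ forcing: 5.35 × ln(320/283) = 5.35 × 0.122874 = 0.65738 W/m².
Set 0.036(√M − √700) = 0.65738: √M = 0.65738/0.036 + √700 = 18.2606 + 26.4575 = 44.7181.
M = (44.7181)² = 1999.71 ppb.

M ≈ 2000 ppb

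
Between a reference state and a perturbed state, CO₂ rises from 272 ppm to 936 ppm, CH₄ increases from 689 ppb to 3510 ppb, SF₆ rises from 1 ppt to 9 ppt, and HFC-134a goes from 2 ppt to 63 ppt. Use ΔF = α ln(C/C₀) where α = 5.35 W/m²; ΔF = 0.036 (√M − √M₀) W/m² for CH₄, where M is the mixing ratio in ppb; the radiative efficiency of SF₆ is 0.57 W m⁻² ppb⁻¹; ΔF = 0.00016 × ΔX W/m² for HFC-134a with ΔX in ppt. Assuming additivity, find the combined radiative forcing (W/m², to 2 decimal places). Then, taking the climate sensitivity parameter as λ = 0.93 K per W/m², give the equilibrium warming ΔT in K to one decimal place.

ΔF = 7.81 W/m²; ΔT = 7.3 K

CO₂: 5.35 × ln(936/272) = 5.35 × ln(3.44118) = 5.35 × 1.23581 = 6.6116 W/m².
CH₄: 0.036 × (√3510 − √689) = 0.036 × (59.2453 − 26.2488) = 0.036 × 32.9965 = 1.1879 W/m².
SF₆: Δ = 9 − 1 = 8 ppt = 0.008 ppb; ΔF = 0.57 × 0.008 = 0.0046 W/m².
HFC-134a: ΔF = 0.00016 × (63 − 2) = 0.00016 × 61 = 0.0098 W/m².
Total ΔF = 6.6116 + 1.1879 + 0.0046 + 0.0098 = 7.8139 W/m².
ΔT = λ ΔF = 0.93 × 7.81 = 7.2633 K.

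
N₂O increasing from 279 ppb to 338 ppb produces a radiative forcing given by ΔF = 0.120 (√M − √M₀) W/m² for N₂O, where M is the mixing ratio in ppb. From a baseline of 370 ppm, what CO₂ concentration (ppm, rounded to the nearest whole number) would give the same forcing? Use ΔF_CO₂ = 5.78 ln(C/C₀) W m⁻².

C ≈ 383 ppm

N₂O forcing: 0.120 × (√338 − √279) = 0.120 × (18.3848 − 16.7033) = 0.120 × 1.6815 = 0.20178 W/m².
Set 5.78 ln(C/370) = 0.20178: ln(C/370) = 0.20178/5.78 = 0.03491, so C = 370 × e^0.03491 = 370 × 1.03553 = 383.15 ppm.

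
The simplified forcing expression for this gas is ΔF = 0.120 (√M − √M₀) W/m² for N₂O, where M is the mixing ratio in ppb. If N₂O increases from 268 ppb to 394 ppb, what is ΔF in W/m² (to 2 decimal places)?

ΔF = 0.42 W/m²

N₂O: 0.120 × (√394 − √268) = 0.120 × (19.8494 − 16.3707) = 0.120 × 3.4787 = 0.4174 W/m².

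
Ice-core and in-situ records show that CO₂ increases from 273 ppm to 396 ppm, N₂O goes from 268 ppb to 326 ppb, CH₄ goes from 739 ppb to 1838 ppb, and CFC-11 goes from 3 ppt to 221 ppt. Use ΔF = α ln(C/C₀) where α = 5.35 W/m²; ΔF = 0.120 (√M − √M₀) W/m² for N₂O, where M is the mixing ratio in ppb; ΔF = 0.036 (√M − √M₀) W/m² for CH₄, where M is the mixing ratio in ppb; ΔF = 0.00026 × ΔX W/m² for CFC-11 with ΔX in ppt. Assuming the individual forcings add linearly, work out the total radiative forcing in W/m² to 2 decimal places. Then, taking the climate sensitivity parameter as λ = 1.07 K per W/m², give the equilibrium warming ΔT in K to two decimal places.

CO₂: 5.35 × ln(396/273) = 5.35 × ln(1.45055) = 5.35 × 0.37194 = 1.9899 W/m².
N₂O: 0.120 × (√326 − √268) = 0.120 × (18.0555 − 16.3707) = 0.120 × 1.6848 = 0.2022 W/m².
CH₄: 0.036 × (√1838 − √739) = 0.036 × (42.8719 − 27.1846) = 0.036 × 15.6873 = 0.5647 W/m².
CFC-11: ΔF = 0.00026 × (221 − 3) = 0.00026 × 218 = 0.0567 W/m².
Total ΔF = 1.9899 + 0.2022 + 0.5647 + 0.0567 = 2.8135 W/m².
ΔT = λ ΔF = 1.07 × 2.81 = 3.0067 K.

ΔF = 2.81 W/m²; ΔT = 3.01 K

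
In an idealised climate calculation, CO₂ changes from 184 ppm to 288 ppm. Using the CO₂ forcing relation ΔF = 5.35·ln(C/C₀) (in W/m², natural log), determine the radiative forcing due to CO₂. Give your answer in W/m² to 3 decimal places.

ΔF = 2.397 W/m²

CO₂: 5.35 × ln(288/184) = 5.35 × ln(1.56522) = 5.35 × 0.44803 = 2.3970 W/m².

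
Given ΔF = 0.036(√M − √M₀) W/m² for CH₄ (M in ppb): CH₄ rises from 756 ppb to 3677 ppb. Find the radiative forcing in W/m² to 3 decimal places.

ΔF = 1.193 W/m²

CH₄: 0.036 × (√3677 − √756) = 0.036 × (60.6383 − 27.4955) = 0.036 × 33.1428 = 1.1931 W/m².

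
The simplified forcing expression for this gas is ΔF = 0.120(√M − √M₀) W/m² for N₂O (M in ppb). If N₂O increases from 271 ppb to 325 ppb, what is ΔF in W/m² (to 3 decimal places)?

N₂O: 0.120 × (√325 − √271) = 0.120 × (18.0278 − 16.4621) = 0.120 × 1.5657 = 0.1879 W/m².

ΔF = 0.188 W/m²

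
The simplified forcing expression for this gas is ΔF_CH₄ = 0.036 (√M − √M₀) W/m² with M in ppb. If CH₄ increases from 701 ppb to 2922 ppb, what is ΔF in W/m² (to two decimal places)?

CH₄: 0.036 × (√2922 − √701) = 0.036 × (54.0555 − 26.4764) = 0.036 × 27.5791 = 0.9928 W/m².

ΔF = 0.99 W/m²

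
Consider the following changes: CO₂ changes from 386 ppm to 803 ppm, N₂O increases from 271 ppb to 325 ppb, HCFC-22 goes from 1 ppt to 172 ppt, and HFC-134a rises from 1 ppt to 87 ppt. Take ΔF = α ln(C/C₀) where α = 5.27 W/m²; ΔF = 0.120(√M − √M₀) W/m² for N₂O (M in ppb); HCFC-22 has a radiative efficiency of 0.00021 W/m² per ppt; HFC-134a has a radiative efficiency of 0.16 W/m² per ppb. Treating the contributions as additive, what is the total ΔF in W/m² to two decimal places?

ΔF = 4.10 W/m²

CO₂: 5.27 × ln(803/386) = 5.27 × ln(2.08031) = 5.27 × 0.73252 = 3.8604 W/m².
N₂O: 0.120 × (√325 − √271) = 0.120 × (18.0278 − 16.4621) = 0.120 × 1.5657 = 0.1879 W/m².
HCFC-22: ΔF = 0.00021 × (172 − 1) = 0.00021 × 171 = 0.0359 W/m².
HFC-134a: Δ = 87 − 1 = 86 ppt = 0.086 ppb; ΔF = 0.16 × 0.086 = 0.0138 W/m².
Total ΔF = 3.8604 + 0.1879 + 0.0359 + 0.0138 = 4.0980 W/m².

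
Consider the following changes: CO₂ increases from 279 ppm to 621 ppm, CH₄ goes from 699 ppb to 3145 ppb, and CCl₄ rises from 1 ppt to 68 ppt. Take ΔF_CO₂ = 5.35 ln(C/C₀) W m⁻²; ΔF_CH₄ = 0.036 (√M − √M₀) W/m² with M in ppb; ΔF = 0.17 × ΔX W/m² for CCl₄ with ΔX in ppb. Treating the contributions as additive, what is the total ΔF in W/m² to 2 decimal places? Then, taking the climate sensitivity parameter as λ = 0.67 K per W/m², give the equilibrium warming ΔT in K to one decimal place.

ΔF = 5.36 W/m²; ΔT = 3.6 K

CO₂: 5.35 × ln(621/279) = 5.35 × ln(2.22581) = 5.35 × 0.80012 = 4.2806 W/m².
CH₄: 0.036 × (√3145 − √699) = 0.036 × (56.0803 − 26.4386) = 0.036 × 29.6417 = 1.0671 W/m².
CCl₄: Δ = 68 − 1 = 67 ppt = 0.067 ppb; ΔF = 0.17 × 0.067 = 0.0114 W/m².
Total ΔF = 4.2806 + 1.0671 + 0.0114 = 5.3591 W/m².
ΔT = λ ΔF = 0.67 × 5.36 = 3.5912 K.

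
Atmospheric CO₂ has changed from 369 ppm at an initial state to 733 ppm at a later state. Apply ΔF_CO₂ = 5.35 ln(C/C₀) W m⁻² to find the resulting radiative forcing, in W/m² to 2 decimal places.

ΔF = 3.67 W/m²

CO₂ absorption bands are partially saturated, so forcing scales with the logarithm of the concentration ratio.
CO₂: 5.35 × ln(733/369) = 5.35 × ln(1.98645) = 5.35 × 0.68635 = 3.6720 W/m².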